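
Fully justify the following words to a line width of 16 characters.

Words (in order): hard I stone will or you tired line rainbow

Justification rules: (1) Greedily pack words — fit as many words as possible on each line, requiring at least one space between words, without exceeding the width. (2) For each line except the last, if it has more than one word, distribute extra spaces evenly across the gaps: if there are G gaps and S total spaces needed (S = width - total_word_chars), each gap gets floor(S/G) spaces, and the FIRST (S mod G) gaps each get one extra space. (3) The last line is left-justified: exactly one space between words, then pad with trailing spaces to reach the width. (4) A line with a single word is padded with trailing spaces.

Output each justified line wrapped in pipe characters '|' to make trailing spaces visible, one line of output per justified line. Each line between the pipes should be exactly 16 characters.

Answer: |hard   I   stone|
|will    or   you|
|tired       line|
|rainbow         |

Derivation:
Line 1: ['hard', 'I', 'stone'] (min_width=12, slack=4)
Line 2: ['will', 'or', 'you'] (min_width=11, slack=5)
Line 3: ['tired', 'line'] (min_width=10, slack=6)
Line 4: ['rainbow'] (min_width=7, slack=9)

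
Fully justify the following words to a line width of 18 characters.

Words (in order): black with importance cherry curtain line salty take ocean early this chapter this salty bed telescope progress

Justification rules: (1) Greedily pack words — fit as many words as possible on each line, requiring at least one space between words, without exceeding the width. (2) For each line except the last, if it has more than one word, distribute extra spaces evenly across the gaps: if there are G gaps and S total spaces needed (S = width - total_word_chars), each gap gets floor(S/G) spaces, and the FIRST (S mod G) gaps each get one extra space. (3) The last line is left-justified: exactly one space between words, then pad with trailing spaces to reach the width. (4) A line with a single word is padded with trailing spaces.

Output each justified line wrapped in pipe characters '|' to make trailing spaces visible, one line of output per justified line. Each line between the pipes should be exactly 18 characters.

Answer: |black         with|
|importance  cherry|
|curtain line salty|
|take  ocean  early|
|this  chapter this|
|salty          bed|
|telescope progress|

Derivation:
Line 1: ['black', 'with'] (min_width=10, slack=8)
Line 2: ['importance', 'cherry'] (min_width=17, slack=1)
Line 3: ['curtain', 'line', 'salty'] (min_width=18, slack=0)
Line 4: ['take', 'ocean', 'early'] (min_width=16, slack=2)
Line 5: ['this', 'chapter', 'this'] (min_width=17, slack=1)
Line 6: ['salty', 'bed'] (min_width=9, slack=9)
Line 7: ['telescope', 'progress'] (min_width=18, slack=0)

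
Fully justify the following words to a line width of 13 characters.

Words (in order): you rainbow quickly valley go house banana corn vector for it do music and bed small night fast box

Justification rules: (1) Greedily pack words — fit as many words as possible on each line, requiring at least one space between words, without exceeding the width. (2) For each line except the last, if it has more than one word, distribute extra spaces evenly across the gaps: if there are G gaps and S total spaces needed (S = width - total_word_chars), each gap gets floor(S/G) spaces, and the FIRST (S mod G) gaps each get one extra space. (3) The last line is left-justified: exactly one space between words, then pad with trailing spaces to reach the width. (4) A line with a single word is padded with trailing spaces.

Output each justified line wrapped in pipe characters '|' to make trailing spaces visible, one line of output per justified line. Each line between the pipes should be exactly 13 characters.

Answer: |you   rainbow|
|quickly      |
|valley     go|
|house  banana|
|corn   vector|
|for   it   do|
|music and bed|
|small   night|
|fast box     |

Derivation:
Line 1: ['you', 'rainbow'] (min_width=11, slack=2)
Line 2: ['quickly'] (min_width=7, slack=6)
Line 3: ['valley', 'go'] (min_width=9, slack=4)
Line 4: ['house', 'banana'] (min_width=12, slack=1)
Line 5: ['corn', 'vector'] (min_width=11, slack=2)
Line 6: ['for', 'it', 'do'] (min_width=9, slack=4)
Line 7: ['music', 'and', 'bed'] (min_width=13, slack=0)
Line 8: ['small', 'night'] (min_width=11, slack=2)
Line 9: ['fast', 'box'] (min_width=8, slack=5)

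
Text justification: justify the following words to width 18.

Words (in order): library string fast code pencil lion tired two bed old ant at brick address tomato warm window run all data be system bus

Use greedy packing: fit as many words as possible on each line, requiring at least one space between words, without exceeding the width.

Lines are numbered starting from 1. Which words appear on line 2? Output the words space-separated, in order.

Line 1: ['library', 'string'] (min_width=14, slack=4)
Line 2: ['fast', 'code', 'pencil'] (min_width=16, slack=2)
Line 3: ['lion', 'tired', 'two', 'bed'] (min_width=18, slack=0)
Line 4: ['old', 'ant', 'at', 'brick'] (min_width=16, slack=2)
Line 5: ['address', 'tomato'] (min_width=14, slack=4)
Line 6: ['warm', 'window', 'run'] (min_width=15, slack=3)
Line 7: ['all', 'data', 'be', 'system'] (min_width=18, slack=0)
Line 8: ['bus'] (min_width=3, slack=15)

Answer: fast code pencil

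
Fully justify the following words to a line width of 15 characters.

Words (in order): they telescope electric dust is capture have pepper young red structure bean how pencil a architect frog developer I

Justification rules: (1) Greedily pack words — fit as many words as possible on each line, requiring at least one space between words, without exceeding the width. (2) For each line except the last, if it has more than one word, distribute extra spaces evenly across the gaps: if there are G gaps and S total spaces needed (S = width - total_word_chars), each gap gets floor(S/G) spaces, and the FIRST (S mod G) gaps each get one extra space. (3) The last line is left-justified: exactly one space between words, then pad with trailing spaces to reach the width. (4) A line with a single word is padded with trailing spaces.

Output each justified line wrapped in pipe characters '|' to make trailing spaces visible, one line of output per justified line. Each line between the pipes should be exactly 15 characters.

Line 1: ['they', 'telescope'] (min_width=14, slack=1)
Line 2: ['electric', 'dust'] (min_width=13, slack=2)
Line 3: ['is', 'capture', 'have'] (min_width=15, slack=0)
Line 4: ['pepper', 'young'] (min_width=12, slack=3)
Line 5: ['red', 'structure'] (min_width=13, slack=2)
Line 6: ['bean', 'how', 'pencil'] (min_width=15, slack=0)
Line 7: ['a', 'architect'] (min_width=11, slack=4)
Line 8: ['frog', 'developer'] (min_width=14, slack=1)
Line 9: ['I'] (min_width=1, slack=14)

Answer: |they  telescope|
|electric   dust|
|is capture have|
|pepper    young|
|red   structure|
|bean how pencil|
|a     architect|
|frog  developer|
|I              |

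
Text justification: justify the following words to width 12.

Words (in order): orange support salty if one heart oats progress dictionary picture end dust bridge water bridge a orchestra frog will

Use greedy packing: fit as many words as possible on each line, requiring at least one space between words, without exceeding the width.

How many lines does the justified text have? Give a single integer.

Line 1: ['orange'] (min_width=6, slack=6)
Line 2: ['support'] (min_width=7, slack=5)
Line 3: ['salty', 'if', 'one'] (min_width=12, slack=0)
Line 4: ['heart', 'oats'] (min_width=10, slack=2)
Line 5: ['progress'] (min_width=8, slack=4)
Line 6: ['dictionary'] (min_width=10, slack=2)
Line 7: ['picture', 'end'] (min_width=11, slack=1)
Line 8: ['dust', 'bridge'] (min_width=11, slack=1)
Line 9: ['water', 'bridge'] (min_width=12, slack=0)
Line 10: ['a', 'orchestra'] (min_width=11, slack=1)
Line 11: ['frog', 'will'] (min_width=9, slack=3)
Total lines: 11

Answer: 11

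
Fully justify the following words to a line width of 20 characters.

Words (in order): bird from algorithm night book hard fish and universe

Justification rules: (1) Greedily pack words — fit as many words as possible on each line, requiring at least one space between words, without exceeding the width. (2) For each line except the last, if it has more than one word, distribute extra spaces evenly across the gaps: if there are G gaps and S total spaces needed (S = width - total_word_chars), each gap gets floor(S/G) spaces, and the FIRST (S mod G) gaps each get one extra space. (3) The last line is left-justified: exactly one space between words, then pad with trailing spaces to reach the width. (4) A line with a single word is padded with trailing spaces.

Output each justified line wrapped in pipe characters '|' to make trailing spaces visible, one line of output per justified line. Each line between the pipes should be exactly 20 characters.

Answer: |bird  from algorithm|
|night book hard fish|
|and universe        |

Derivation:
Line 1: ['bird', 'from', 'algorithm'] (min_width=19, slack=1)
Line 2: ['night', 'book', 'hard', 'fish'] (min_width=20, slack=0)
Line 3: ['and', 'universe'] (min_width=12, slack=8)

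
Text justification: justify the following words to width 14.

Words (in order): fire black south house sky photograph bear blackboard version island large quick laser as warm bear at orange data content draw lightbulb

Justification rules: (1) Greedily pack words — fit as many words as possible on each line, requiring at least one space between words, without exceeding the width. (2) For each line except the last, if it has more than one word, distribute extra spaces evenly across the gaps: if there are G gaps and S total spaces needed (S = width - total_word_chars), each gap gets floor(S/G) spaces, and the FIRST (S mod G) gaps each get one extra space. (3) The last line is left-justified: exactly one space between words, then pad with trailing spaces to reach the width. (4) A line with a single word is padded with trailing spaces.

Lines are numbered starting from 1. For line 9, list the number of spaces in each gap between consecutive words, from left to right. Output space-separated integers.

Line 1: ['fire', 'black'] (min_width=10, slack=4)
Line 2: ['south', 'house'] (min_width=11, slack=3)
Line 3: ['sky', 'photograph'] (min_width=14, slack=0)
Line 4: ['bear'] (min_width=4, slack=10)
Line 5: ['blackboard'] (min_width=10, slack=4)
Line 6: ['version', 'island'] (min_width=14, slack=0)
Line 7: ['large', 'quick'] (min_width=11, slack=3)
Line 8: ['laser', 'as', 'warm'] (min_width=13, slack=1)
Line 9: ['bear', 'at', 'orange'] (min_width=14, slack=0)
Line 10: ['data', 'content'] (min_width=12, slack=2)
Line 11: ['draw', 'lightbulb'] (min_width=14, slack=0)

Answer: 1 1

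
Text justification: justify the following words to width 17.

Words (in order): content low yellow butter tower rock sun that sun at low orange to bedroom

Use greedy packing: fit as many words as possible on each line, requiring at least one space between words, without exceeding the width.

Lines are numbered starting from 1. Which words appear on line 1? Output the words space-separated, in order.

Answer: content low

Derivation:
Line 1: ['content', 'low'] (min_width=11, slack=6)
Line 2: ['yellow', 'butter'] (min_width=13, slack=4)
Line 3: ['tower', 'rock', 'sun'] (min_width=14, slack=3)
Line 4: ['that', 'sun', 'at', 'low'] (min_width=15, slack=2)
Line 5: ['orange', 'to', 'bedroom'] (min_width=17, slack=0)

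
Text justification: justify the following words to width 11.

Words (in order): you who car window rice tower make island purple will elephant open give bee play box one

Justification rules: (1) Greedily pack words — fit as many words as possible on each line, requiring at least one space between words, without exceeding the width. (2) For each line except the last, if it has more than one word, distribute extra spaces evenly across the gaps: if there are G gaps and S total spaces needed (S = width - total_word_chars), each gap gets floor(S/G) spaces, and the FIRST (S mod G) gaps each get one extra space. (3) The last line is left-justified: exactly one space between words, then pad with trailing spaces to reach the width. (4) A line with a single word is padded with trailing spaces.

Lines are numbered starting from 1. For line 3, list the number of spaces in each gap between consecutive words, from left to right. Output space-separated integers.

Line 1: ['you', 'who', 'car'] (min_width=11, slack=0)
Line 2: ['window', 'rice'] (min_width=11, slack=0)
Line 3: ['tower', 'make'] (min_width=10, slack=1)
Line 4: ['island'] (min_width=6, slack=5)
Line 5: ['purple', 'will'] (min_width=11, slack=0)
Line 6: ['elephant'] (min_width=8, slack=3)
Line 7: ['open', 'give'] (min_width=9, slack=2)
Line 8: ['bee', 'play'] (min_width=8, slack=3)
Line 9: ['box', 'one'] (min_width=7, slack=4)

Answer: 2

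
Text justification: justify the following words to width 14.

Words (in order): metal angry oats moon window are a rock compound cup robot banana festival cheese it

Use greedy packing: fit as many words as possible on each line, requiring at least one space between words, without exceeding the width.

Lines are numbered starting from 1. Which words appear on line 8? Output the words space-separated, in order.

Line 1: ['metal', 'angry'] (min_width=11, slack=3)
Line 2: ['oats', 'moon'] (min_width=9, slack=5)
Line 3: ['window', 'are', 'a'] (min_width=12, slack=2)
Line 4: ['rock', 'compound'] (min_width=13, slack=1)
Line 5: ['cup', 'robot'] (min_width=9, slack=5)
Line 6: ['banana'] (min_width=6, slack=8)
Line 7: ['festival'] (min_width=8, slack=6)
Line 8: ['cheese', 'it'] (min_width=9, slack=5)

Answer: cheese it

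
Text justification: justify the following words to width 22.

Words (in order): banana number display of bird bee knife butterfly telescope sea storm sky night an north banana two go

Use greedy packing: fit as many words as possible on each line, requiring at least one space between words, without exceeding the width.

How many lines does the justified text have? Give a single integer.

Line 1: ['banana', 'number', 'display'] (min_width=21, slack=1)
Line 2: ['of', 'bird', 'bee', 'knife'] (min_width=17, slack=5)
Line 3: ['butterfly', 'telescope'] (min_width=19, slack=3)
Line 4: ['sea', 'storm', 'sky', 'night', 'an'] (min_width=22, slack=0)
Line 5: ['north', 'banana', 'two', 'go'] (min_width=19, slack=3)
Total lines: 5

Answer: 5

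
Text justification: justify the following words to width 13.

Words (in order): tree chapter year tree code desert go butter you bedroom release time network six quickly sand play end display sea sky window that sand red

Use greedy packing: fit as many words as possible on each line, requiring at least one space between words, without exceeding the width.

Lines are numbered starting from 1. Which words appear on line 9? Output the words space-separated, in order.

Line 1: ['tree', 'chapter'] (min_width=12, slack=1)
Line 2: ['year', 'tree'] (min_width=9, slack=4)
Line 3: ['code', 'desert'] (min_width=11, slack=2)
Line 4: ['go', 'butter', 'you'] (min_width=13, slack=0)
Line 5: ['bedroom'] (min_width=7, slack=6)
Line 6: ['release', 'time'] (min_width=12, slack=1)
Line 7: ['network', 'six'] (min_width=11, slack=2)
Line 8: ['quickly', 'sand'] (min_width=12, slack=1)
Line 9: ['play', 'end'] (min_width=8, slack=5)
Line 10: ['display', 'sea'] (min_width=11, slack=2)
Line 11: ['sky', 'window'] (min_width=10, slack=3)
Line 12: ['that', 'sand', 'red'] (min_width=13, slack=0)

Answer: play end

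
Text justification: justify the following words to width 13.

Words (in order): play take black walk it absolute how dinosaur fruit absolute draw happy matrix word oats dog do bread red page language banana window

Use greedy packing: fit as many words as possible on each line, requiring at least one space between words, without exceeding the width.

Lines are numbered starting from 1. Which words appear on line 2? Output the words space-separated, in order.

Answer: black walk it

Derivation:
Line 1: ['play', 'take'] (min_width=9, slack=4)
Line 2: ['black', 'walk', 'it'] (min_width=13, slack=0)
Line 3: ['absolute', 'how'] (min_width=12, slack=1)
Line 4: ['dinosaur'] (min_width=8, slack=5)
Line 5: ['fruit'] (min_width=5, slack=8)
Line 6: ['absolute', 'draw'] (min_width=13, slack=0)
Line 7: ['happy', 'matrix'] (min_width=12, slack=1)
Line 8: ['word', 'oats', 'dog'] (min_width=13, slack=0)
Line 9: ['do', 'bread', 'red'] (min_width=12, slack=1)
Line 10: ['page', 'language'] (min_width=13, slack=0)
Line 11: ['banana', 'window'] (min_width=13, slack=0)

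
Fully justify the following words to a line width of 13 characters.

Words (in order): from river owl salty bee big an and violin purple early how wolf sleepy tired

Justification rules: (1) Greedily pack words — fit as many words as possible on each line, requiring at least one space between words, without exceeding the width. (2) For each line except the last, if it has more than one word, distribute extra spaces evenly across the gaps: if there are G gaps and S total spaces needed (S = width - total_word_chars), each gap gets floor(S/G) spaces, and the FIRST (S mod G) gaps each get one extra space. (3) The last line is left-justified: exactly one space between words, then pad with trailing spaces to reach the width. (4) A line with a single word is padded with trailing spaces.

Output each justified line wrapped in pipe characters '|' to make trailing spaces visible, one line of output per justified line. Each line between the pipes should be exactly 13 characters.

Answer: |from    river|
|owl salty bee|
|big   an  and|
|violin purple|
|early     how|
|wolf   sleepy|
|tired        |

Derivation:
Line 1: ['from', 'river'] (min_width=10, slack=3)
Line 2: ['owl', 'salty', 'bee'] (min_width=13, slack=0)
Line 3: ['big', 'an', 'and'] (min_width=10, slack=3)
Line 4: ['violin', 'purple'] (min_width=13, slack=0)
Line 5: ['early', 'how'] (min_width=9, slack=4)
Line 6: ['wolf', 'sleepy'] (min_width=11, slack=2)
Line 7: ['tired'] (min_width=5, slack=8)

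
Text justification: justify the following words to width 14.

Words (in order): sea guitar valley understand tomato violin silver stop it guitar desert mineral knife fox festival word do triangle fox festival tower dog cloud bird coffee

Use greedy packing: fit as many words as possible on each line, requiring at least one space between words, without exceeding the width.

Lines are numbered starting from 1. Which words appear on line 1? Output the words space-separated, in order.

Line 1: ['sea', 'guitar'] (min_width=10, slack=4)
Line 2: ['valley'] (min_width=6, slack=8)
Line 3: ['understand'] (min_width=10, slack=4)
Line 4: ['tomato', 'violin'] (min_width=13, slack=1)
Line 5: ['silver', 'stop', 'it'] (min_width=14, slack=0)
Line 6: ['guitar', 'desert'] (min_width=13, slack=1)
Line 7: ['mineral', 'knife'] (min_width=13, slack=1)
Line 8: ['fox', 'festival'] (min_width=12, slack=2)
Line 9: ['word', 'do'] (min_width=7, slack=7)
Line 10: ['triangle', 'fox'] (min_width=12, slack=2)
Line 11: ['festival', 'tower'] (min_width=14, slack=0)
Line 12: ['dog', 'cloud', 'bird'] (min_width=14, slack=0)
Line 13: ['coffee'] (min_width=6, slack=8)

Answer: sea guitar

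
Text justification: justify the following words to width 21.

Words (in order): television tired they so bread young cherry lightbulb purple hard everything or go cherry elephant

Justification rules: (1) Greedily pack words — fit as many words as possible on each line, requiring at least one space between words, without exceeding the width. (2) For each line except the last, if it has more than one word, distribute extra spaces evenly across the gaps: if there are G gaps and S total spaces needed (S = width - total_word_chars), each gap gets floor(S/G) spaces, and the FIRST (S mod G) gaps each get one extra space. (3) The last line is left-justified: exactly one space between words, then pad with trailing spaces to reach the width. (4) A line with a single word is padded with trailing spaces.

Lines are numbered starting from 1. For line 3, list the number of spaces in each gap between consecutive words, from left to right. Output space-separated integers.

Line 1: ['television', 'tired', 'they'] (min_width=21, slack=0)
Line 2: ['so', 'bread', 'young', 'cherry'] (min_width=21, slack=0)
Line 3: ['lightbulb', 'purple', 'hard'] (min_width=21, slack=0)
Line 4: ['everything', 'or', 'go'] (min_width=16, slack=5)
Line 5: ['cherry', 'elephant'] (min_width=15, slack=6)

Answer: 1 1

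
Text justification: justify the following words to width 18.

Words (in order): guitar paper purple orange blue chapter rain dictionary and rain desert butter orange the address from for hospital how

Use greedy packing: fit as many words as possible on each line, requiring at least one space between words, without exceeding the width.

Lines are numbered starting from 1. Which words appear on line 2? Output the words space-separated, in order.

Line 1: ['guitar', 'paper'] (min_width=12, slack=6)
Line 2: ['purple', 'orange', 'blue'] (min_width=18, slack=0)
Line 3: ['chapter', 'rain'] (min_width=12, slack=6)
Line 4: ['dictionary', 'and'] (min_width=14, slack=4)
Line 5: ['rain', 'desert', 'butter'] (min_width=18, slack=0)
Line 6: ['orange', 'the', 'address'] (min_width=18, slack=0)
Line 7: ['from', 'for', 'hospital'] (min_width=17, slack=1)
Line 8: ['how'] (min_width=3, slack=15)

Answer: purple orange blue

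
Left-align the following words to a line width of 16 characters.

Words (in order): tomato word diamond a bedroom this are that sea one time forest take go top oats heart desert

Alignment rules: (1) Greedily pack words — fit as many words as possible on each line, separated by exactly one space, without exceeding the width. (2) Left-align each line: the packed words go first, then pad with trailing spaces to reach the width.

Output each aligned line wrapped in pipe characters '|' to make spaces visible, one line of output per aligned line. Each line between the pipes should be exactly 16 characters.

Line 1: ['tomato', 'word'] (min_width=11, slack=5)
Line 2: ['diamond', 'a'] (min_width=9, slack=7)
Line 3: ['bedroom', 'this', 'are'] (min_width=16, slack=0)
Line 4: ['that', 'sea', 'one'] (min_width=12, slack=4)
Line 5: ['time', 'forest', 'take'] (min_width=16, slack=0)
Line 6: ['go', 'top', 'oats'] (min_width=11, slack=5)
Line 7: ['heart', 'desert'] (min_width=12, slack=4)

Answer: |tomato word     |
|diamond a       |
|bedroom this are|
|that sea one    |
|time forest take|
|go top oats     |
|heart desert    |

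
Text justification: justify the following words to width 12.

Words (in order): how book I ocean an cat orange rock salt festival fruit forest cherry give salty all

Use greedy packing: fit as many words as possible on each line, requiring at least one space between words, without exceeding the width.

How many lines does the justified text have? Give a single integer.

Answer: 8

Derivation:
Line 1: ['how', 'book', 'I'] (min_width=10, slack=2)
Line 2: ['ocean', 'an', 'cat'] (min_width=12, slack=0)
Line 3: ['orange', 'rock'] (min_width=11, slack=1)
Line 4: ['salt'] (min_width=4, slack=8)
Line 5: ['festival'] (min_width=8, slack=4)
Line 6: ['fruit', 'forest'] (min_width=12, slack=0)
Line 7: ['cherry', 'give'] (min_width=11, slack=1)
Line 8: ['salty', 'all'] (min_width=9, slack=3)
Total lines: 8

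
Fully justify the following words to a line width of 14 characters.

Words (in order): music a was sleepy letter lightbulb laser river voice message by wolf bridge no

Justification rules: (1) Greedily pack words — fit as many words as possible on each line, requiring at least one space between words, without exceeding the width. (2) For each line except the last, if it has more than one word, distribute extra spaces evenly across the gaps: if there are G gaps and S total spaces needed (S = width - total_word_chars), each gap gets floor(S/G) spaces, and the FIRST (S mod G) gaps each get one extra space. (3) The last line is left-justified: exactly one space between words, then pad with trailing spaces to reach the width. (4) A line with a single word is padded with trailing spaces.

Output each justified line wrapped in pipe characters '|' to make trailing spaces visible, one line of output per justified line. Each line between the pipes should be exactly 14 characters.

Answer: |music   a  was|
|sleepy  letter|
|lightbulb     |
|laser    river|
|voice  message|
|by wolf bridge|
|no            |

Derivation:
Line 1: ['music', 'a', 'was'] (min_width=11, slack=3)
Line 2: ['sleepy', 'letter'] (min_width=13, slack=1)
Line 3: ['lightbulb'] (min_width=9, slack=5)
Line 4: ['laser', 'river'] (min_width=11, slack=3)
Line 5: ['voice', 'message'] (min_width=13, slack=1)
Line 6: ['by', 'wolf', 'bridge'] (min_width=14, slack=0)
Line 7: ['no'] (min_width=2, slack=12)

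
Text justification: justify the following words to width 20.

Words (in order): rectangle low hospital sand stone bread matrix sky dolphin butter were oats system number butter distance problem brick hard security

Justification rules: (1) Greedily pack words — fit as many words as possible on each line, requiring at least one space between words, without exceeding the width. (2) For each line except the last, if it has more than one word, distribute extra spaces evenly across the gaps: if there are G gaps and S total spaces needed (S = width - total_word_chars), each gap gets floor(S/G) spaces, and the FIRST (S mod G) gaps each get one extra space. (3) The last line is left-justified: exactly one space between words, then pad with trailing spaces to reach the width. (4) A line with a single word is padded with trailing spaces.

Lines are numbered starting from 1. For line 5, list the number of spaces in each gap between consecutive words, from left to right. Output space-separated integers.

Line 1: ['rectangle', 'low'] (min_width=13, slack=7)
Line 2: ['hospital', 'sand', 'stone'] (min_width=19, slack=1)
Line 3: ['bread', 'matrix', 'sky'] (min_width=16, slack=4)
Line 4: ['dolphin', 'butter', 'were'] (min_width=19, slack=1)
Line 5: ['oats', 'system', 'number'] (min_width=18, slack=2)
Line 6: ['butter', 'distance'] (min_width=15, slack=5)
Line 7: ['problem', 'brick', 'hard'] (min_width=18, slack=2)
Line 8: ['security'] (min_width=8, slack=12)

Answer: 2 2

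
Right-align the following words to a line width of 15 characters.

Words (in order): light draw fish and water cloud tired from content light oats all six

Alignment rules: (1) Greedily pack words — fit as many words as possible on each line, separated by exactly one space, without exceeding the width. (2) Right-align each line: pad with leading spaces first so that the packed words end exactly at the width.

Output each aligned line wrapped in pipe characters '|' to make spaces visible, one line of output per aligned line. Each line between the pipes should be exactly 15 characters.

Answer: |light draw fish|
|and water cloud|
|     tired from|
|  content light|
|   oats all six|

Derivation:
Line 1: ['light', 'draw', 'fish'] (min_width=15, slack=0)
Line 2: ['and', 'water', 'cloud'] (min_width=15, slack=0)
Line 3: ['tired', 'from'] (min_width=10, slack=5)
Line 4: ['content', 'light'] (min_width=13, slack=2)
Line 5: ['oats', 'all', 'six'] (min_width=12, slack=3)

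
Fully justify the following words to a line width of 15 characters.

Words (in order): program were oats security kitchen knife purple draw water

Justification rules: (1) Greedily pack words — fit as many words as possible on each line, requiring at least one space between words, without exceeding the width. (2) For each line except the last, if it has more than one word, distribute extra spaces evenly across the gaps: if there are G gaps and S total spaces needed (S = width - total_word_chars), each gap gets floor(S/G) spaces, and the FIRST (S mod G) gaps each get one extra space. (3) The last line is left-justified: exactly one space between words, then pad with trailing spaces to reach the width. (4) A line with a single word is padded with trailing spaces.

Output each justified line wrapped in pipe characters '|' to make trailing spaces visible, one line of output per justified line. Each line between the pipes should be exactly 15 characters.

Answer: |program    were|
|oats   security|
|kitchen   knife|
|purple     draw|
|water          |

Derivation:
Line 1: ['program', 'were'] (min_width=12, slack=3)
Line 2: ['oats', 'security'] (min_width=13, slack=2)
Line 3: ['kitchen', 'knife'] (min_width=13, slack=2)
Line 4: ['purple', 'draw'] (min_width=11, slack=4)
Line 5: ['water'] (min_width=5, slack=10)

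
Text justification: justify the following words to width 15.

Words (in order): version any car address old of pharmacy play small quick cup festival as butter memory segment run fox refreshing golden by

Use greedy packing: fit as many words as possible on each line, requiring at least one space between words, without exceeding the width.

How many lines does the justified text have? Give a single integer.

Line 1: ['version', 'any', 'car'] (min_width=15, slack=0)
Line 2: ['address', 'old', 'of'] (min_width=14, slack=1)
Line 3: ['pharmacy', 'play'] (min_width=13, slack=2)
Line 4: ['small', 'quick', 'cup'] (min_width=15, slack=0)
Line 5: ['festival', 'as'] (min_width=11, slack=4)
Line 6: ['butter', 'memory'] (min_width=13, slack=2)
Line 7: ['segment', 'run', 'fox'] (min_width=15, slack=0)
Line 8: ['refreshing'] (min_width=10, slack=5)
Line 9: ['golden', 'by'] (min_width=9, slack=6)
Total lines: 9

Answer: 9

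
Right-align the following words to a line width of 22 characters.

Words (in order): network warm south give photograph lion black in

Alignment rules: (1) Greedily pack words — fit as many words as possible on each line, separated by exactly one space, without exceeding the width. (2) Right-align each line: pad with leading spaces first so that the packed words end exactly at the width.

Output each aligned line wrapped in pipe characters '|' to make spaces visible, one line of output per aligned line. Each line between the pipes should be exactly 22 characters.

Answer: |    network warm south|
|  give photograph lion|
|              black in|

Derivation:
Line 1: ['network', 'warm', 'south'] (min_width=18, slack=4)
Line 2: ['give', 'photograph', 'lion'] (min_width=20, slack=2)
Line 3: ['black', 'in'] (min_width=8, slack=14)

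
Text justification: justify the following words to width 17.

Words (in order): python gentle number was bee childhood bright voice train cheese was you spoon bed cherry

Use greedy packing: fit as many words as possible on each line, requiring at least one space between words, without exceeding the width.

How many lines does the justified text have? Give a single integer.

Answer: 6

Derivation:
Line 1: ['python', 'gentle'] (min_width=13, slack=4)
Line 2: ['number', 'was', 'bee'] (min_width=14, slack=3)
Line 3: ['childhood', 'bright'] (min_width=16, slack=1)
Line 4: ['voice', 'train'] (min_width=11, slack=6)
Line 5: ['cheese', 'was', 'you'] (min_width=14, slack=3)
Line 6: ['spoon', 'bed', 'cherry'] (min_width=16, slack=1)
Total lines: 6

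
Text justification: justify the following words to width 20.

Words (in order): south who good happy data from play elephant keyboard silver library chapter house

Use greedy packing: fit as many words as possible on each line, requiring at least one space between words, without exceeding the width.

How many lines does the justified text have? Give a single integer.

Line 1: ['south', 'who', 'good', 'happy'] (min_width=20, slack=0)
Line 2: ['data', 'from', 'play'] (min_width=14, slack=6)
Line 3: ['elephant', 'keyboard'] (min_width=17, slack=3)
Line 4: ['silver', 'library'] (min_width=14, slack=6)
Line 5: ['chapter', 'house'] (min_width=13, slack=7)
Total lines: 5

Answer: 5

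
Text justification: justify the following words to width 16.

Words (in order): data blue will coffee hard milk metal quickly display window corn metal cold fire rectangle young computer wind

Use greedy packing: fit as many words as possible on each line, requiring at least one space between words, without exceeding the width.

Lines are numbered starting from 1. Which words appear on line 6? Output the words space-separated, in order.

Answer: fire rectangle

Derivation:
Line 1: ['data', 'blue', 'will'] (min_width=14, slack=2)
Line 2: ['coffee', 'hard', 'milk'] (min_width=16, slack=0)
Line 3: ['metal', 'quickly'] (min_width=13, slack=3)
Line 4: ['display', 'window'] (min_width=14, slack=2)
Line 5: ['corn', 'metal', 'cold'] (min_width=15, slack=1)
Line 6: ['fire', 'rectangle'] (min_width=14, slack=2)
Line 7: ['young', 'computer'] (min_width=14, slack=2)
Line 8: ['wind'] (min_width=4, slack=12)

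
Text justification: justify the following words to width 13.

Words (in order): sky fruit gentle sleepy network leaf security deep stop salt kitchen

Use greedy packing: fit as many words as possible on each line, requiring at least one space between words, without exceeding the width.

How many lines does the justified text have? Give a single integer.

Answer: 6

Derivation:
Line 1: ['sky', 'fruit'] (min_width=9, slack=4)
Line 2: ['gentle', 'sleepy'] (min_width=13, slack=0)
Line 3: ['network', 'leaf'] (min_width=12, slack=1)
Line 4: ['security', 'deep'] (min_width=13, slack=0)
Line 5: ['stop', 'salt'] (min_width=9, slack=4)
Line 6: ['kitchen'] (min_width=7, slack=6)
Total lines: 6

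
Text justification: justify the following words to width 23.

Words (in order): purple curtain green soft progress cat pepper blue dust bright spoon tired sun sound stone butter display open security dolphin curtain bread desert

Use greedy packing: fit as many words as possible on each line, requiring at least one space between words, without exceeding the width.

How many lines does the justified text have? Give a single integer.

Line 1: ['purple', 'curtain', 'green'] (min_width=20, slack=3)
Line 2: ['soft', 'progress', 'cat'] (min_width=17, slack=6)
Line 3: ['pepper', 'blue', 'dust', 'bright'] (min_width=23, slack=0)
Line 4: ['spoon', 'tired', 'sun', 'sound'] (min_width=21, slack=2)
Line 5: ['stone', 'butter', 'display'] (min_width=20, slack=3)
Line 6: ['open', 'security', 'dolphin'] (min_width=21, slack=2)
Line 7: ['curtain', 'bread', 'desert'] (min_width=20, slack=3)
Total lines: 7

Answer: 7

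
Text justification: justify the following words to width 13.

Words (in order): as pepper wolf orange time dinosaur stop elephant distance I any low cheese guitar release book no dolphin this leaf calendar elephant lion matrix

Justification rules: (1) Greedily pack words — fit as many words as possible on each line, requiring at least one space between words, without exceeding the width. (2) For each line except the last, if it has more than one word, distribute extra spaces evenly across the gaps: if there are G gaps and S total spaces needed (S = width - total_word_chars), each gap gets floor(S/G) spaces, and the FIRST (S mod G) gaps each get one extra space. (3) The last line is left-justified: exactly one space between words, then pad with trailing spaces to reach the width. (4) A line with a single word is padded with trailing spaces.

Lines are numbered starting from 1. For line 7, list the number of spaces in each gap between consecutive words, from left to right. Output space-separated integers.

Answer: 1

Derivation:
Line 1: ['as', 'pepper'] (min_width=9, slack=4)
Line 2: ['wolf', 'orange'] (min_width=11, slack=2)
Line 3: ['time', 'dinosaur'] (min_width=13, slack=0)
Line 4: ['stop', 'elephant'] (min_width=13, slack=0)
Line 5: ['distance', 'I'] (min_width=10, slack=3)
Line 6: ['any', 'low'] (min_width=7, slack=6)
Line 7: ['cheese', 'guitar'] (min_width=13, slack=0)
Line 8: ['release', 'book'] (min_width=12, slack=1)
Line 9: ['no', 'dolphin'] (min_width=10, slack=3)
Line 10: ['this', 'leaf'] (min_width=9, slack=4)
Line 11: ['calendar'] (min_width=8, slack=5)
Line 12: ['elephant', 'lion'] (min_width=13, slack=0)
Line 13: ['matrix'] (min_width=6, slack=7)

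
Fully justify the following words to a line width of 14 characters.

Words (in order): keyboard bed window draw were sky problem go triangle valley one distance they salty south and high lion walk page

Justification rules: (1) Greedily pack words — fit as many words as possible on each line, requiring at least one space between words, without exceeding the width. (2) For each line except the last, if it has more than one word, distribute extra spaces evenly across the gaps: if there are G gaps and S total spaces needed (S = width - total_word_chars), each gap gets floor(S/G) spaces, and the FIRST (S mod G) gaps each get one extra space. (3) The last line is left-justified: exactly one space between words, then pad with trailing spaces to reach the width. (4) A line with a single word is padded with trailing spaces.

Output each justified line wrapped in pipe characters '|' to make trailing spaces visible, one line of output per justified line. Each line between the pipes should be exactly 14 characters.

Line 1: ['keyboard', 'bed'] (min_width=12, slack=2)
Line 2: ['window', 'draw'] (min_width=11, slack=3)
Line 3: ['were', 'sky'] (min_width=8, slack=6)
Line 4: ['problem', 'go'] (min_width=10, slack=4)
Line 5: ['triangle'] (min_width=8, slack=6)
Line 6: ['valley', 'one'] (min_width=10, slack=4)
Line 7: ['distance', 'they'] (min_width=13, slack=1)
Line 8: ['salty', 'south'] (min_width=11, slack=3)
Line 9: ['and', 'high', 'lion'] (min_width=13, slack=1)
Line 10: ['walk', 'page'] (min_width=9, slack=5)

Answer: |keyboard   bed|
|window    draw|
|were       sky|
|problem     go|
|triangle      |
|valley     one|
|distance  they|
|salty    south|
|and  high lion|
|walk page     |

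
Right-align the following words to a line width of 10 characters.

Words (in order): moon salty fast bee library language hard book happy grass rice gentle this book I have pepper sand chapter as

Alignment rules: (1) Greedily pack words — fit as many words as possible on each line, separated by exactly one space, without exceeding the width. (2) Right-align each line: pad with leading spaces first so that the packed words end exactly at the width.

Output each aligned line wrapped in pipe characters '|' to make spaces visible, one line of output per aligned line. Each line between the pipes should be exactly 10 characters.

Line 1: ['moon', 'salty'] (min_width=10, slack=0)
Line 2: ['fast', 'bee'] (min_width=8, slack=2)
Line 3: ['library'] (min_width=7, slack=3)
Line 4: ['language'] (min_width=8, slack=2)
Line 5: ['hard', 'book'] (min_width=9, slack=1)
Line 6: ['happy'] (min_width=5, slack=5)
Line 7: ['grass', 'rice'] (min_width=10, slack=0)
Line 8: ['gentle'] (min_width=6, slack=4)
Line 9: ['this', 'book'] (min_width=9, slack=1)
Line 10: ['I', 'have'] (min_width=6, slack=4)
Line 11: ['pepper'] (min_width=6, slack=4)
Line 12: ['sand'] (min_width=4, slack=6)
Line 13: ['chapter', 'as'] (min_width=10, slack=0)

Answer: |moon salty|
|  fast bee|
|   library|
|  language|
| hard book|
|     happy|
|grass rice|
|    gentle|
| this book|
|    I have|
|    pepper|
|      sand|
|chapter as|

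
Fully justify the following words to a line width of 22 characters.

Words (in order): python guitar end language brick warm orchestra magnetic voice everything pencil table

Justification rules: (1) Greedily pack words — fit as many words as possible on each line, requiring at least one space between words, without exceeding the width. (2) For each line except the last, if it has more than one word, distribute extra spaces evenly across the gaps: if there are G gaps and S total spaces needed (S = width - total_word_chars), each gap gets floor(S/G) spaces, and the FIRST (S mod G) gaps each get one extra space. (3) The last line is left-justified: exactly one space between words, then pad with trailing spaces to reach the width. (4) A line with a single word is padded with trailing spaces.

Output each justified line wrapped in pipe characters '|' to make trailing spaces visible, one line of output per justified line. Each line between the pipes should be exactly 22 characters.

Line 1: ['python', 'guitar', 'end'] (min_width=17, slack=5)
Line 2: ['language', 'brick', 'warm'] (min_width=19, slack=3)
Line 3: ['orchestra', 'magnetic'] (min_width=18, slack=4)
Line 4: ['voice', 'everything'] (min_width=16, slack=6)
Line 5: ['pencil', 'table'] (min_width=12, slack=10)

Answer: |python    guitar   end|
|language   brick  warm|
|orchestra     magnetic|
|voice       everything|
|pencil table          |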